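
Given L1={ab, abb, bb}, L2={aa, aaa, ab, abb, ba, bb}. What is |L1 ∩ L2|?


L1 = {ab, abb, bb}
L2 = {aa, aaa, ab, abb, ba, bb}
Checking each string in L1 against L2:
  'ab': in L2? Yes
  'abb': in L2? Yes
  'bb': in L2? Yes
Intersection = {ab, abb, bb}
|L1 ∩ L2| = 3

3


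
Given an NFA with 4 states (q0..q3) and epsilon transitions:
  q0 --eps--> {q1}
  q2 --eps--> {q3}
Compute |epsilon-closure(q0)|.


Starting from q0
Initialize closure = {q0}
Follow epsilon from q0 -> add q1
Final closure: {q0, q1}
Size = 2

2


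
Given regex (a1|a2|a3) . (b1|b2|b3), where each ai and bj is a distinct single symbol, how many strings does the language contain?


First group: 3 alternatives
Second group: 3 alternatives
Concatenation: each choice from group 1 pairs with each from group 2
Total = 3 x 3 = 9

9


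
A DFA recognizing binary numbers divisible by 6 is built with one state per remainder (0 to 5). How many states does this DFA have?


Divisibility by 6 is tracked via the remainder mod 6: 0, 1, ..., 5
The construction assigns one state to each remainder
Number of remainders = 6

6


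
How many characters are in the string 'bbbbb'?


String: 'bbbbb'
Counting characters:
  'b' appears 5 time(s)
Total length = 0 + 5 = 5

5


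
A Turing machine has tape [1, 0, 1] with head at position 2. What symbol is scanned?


Tape: [1, 0, 1]
Positions: 0 1 2
Values:    1 0 1
Head at position 2
tape[2] = 1

1


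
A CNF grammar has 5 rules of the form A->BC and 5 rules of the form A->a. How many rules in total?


CNF allows two rule forms:
  A -> BC (binary): 5 rules
  A -> a (terminal): 5 rules
Total = 5 + 5 = 10

10


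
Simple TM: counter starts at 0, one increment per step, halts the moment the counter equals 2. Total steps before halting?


Counter starts at 0. Counting sequence:
  Step 1: counter = 1
  Step 2: counter = 2
Counter reached 2 -> halt
Total steps = 2

2


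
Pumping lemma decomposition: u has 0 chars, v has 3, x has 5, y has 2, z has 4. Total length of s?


|s| = |u| + |v| + |x| + |y| + |z|
= 0 + 3 + 5 + 2 + 4
= 3 + 5 + 6
= 8 + 6
= 14

14


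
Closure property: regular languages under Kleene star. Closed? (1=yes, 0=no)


Regular languages are closed under:
- Union (DFA product construction)
- Intersection (DFA product construction)
- Complement (swap accept/reject states)
- Concatenation (NFA construction)
- Kleene star (NFA construction)
Kleene star is in this list
Therefore: closed

1


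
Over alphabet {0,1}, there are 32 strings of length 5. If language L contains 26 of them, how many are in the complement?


Alphabet: {0,1}
String length: 5
Total strings of length 5 = 2^5 = 32
Strings in L = 26
Complement = total - |L|
= 32 - 26
= 6

6


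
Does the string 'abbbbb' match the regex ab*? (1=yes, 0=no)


Pattern: ab*
String: 'abbbbb'
Pattern requires: exactly one 'a' followed by zero or more 'b's
First char is 'a' -> OK
Rest 'bbbbb': all b's? Yes
Result: 1

1


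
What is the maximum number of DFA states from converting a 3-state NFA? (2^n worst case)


NFA has 3 states
Subset construction: each DFA state = subset of NFA states
Maximum subsets = 2^3
2^3 = 8

8


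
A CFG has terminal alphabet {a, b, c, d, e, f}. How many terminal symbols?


Terminal symbols: a, b, c, d, e, f
Counting each: a (#1), b (#2), c (#3), d (#4), e (#5), f (#6)
Total = 6

6


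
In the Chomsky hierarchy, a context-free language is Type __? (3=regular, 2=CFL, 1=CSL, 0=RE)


Chomsky hierarchy levels:
  Type 3: Regular (DFA/NFA/regex)
  Type 2: Context-free (PDA)
  Type 1: Context-sensitive
  Type 0: Recursively enumerable (TM)
'context-free' corresponds to Type 2

2


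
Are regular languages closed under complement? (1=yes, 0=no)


Regular languages are closed under all standard operations:
- Union: Yes (product construction)
- Intersection: Yes (product construction)
- Complement: Yes (swap accept/reject)
- Concatenation: Yes (NFA construction)
Operation: complement -> Closed

1


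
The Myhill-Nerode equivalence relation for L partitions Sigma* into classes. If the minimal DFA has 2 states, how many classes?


Myhill-Nerode theorem:
Number of equivalence classes = number of states in minimal DFA
Minimal DFA states = 2
Therefore equivalence classes = 2

2


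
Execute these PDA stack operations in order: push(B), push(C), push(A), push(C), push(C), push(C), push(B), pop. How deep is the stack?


Tracing stack operations:
  push(B) -> stack = [B], depth=1
  push(C) -> stack = [B,C], depth=2
  push(A) -> stack = [B,C,A], depth=3
  push(C) -> stack = [B,C,A,C], depth=4
  push(C) -> stack = [B,C,A,C,C], depth=5
  push(C) -> stack = [B,C,A,C,C,C], depth=6
  push(B) -> stack = [B,C,A,C,C,C,B], depth=7
  pop -> removed B, stack = [B,C,A,C,C,C], depth=6
Final depth = 6

6


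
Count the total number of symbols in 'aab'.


String: 'aab'
Counting characters:
  'a' appears 2 time(s)
  'b' appears 1 time(s)
Total length = 2 + 1 = 3

3


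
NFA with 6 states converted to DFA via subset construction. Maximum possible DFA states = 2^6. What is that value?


NFA has 6 states
Subset construction: each DFA state = subset of NFA states
Maximum subsets = 2^6
2^6 = 64

64


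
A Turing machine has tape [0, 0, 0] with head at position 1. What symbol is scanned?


Tape: [0, 0, 0]
Positions: 0 1 2
Values:    0 0 0
Head at position 1
tape[1] = 0

0


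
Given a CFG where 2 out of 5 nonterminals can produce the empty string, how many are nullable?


Nonterminals: {S, A, B, C, D}
A nonterminal is nullable if it can derive epsilon
Counting nullable nonterminals: 2
Total nullable = 2

2


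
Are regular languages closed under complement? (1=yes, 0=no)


Regular languages are closed under all standard operations:
- Union: Yes (product construction)
- Intersection: Yes (product construction)
- Complement: Yes (swap accept/reject)
- Concatenation: Yes (NFA construction)
Operation: complement -> Closed

1


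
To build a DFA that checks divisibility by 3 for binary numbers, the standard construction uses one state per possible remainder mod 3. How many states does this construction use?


Divisibility by 3 is tracked via the remainder mod 3: 0, 1, ..., 2
The construction assigns one state to each remainder
Number of remainders = 3

3


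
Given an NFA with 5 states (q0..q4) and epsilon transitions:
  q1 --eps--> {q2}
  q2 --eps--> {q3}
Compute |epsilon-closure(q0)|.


Starting from q0
Initialize closure = {q0}
q0 has no outgoing epsilon transitions -> nothing to add
Final closure: {q0}
Size = 1

1


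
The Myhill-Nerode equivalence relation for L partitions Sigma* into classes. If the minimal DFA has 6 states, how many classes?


Myhill-Nerode theorem:
Number of equivalence classes = number of states in minimal DFA
Minimal DFA states = 6
Therefore equivalence classes = 6

6


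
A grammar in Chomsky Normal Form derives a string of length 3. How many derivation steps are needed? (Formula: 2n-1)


Chomsky Normal Form derivation:
String length n = 3
Each step either:
  - Splits a nonterminal into two (n-1 such steps)
  - Converts a nonterminal to terminal (n such steps)
Total = (n-1) + n = 2n - 1
= 2(3) - 1
= 6 - 1
= 5

5


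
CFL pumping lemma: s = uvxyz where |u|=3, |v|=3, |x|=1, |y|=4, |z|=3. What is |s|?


|s| = |u| + |v| + |x| + |y| + |z|
= 3 + 3 + 1 + 4 + 3
= 6 + 1 + 7
= 7 + 7
= 14

14


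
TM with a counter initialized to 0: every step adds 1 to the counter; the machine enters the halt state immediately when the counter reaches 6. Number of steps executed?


Counter starts at 0. Counting sequence:
  Step 1: counter = 1
  Step 2: counter = 2
  Step 3: counter = 3
  Step 4: counter = 4
  Step 5: counter = 5
  Step 6: counter = 6
Counter reached 6 -> halt
Total steps = 6

6


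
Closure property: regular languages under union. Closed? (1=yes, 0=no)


Regular languages are closed under:
- Union (DFA product construction)
- Intersection (DFA product construction)
- Complement (swap accept/reject states)
- Concatenation (NFA construction)
- Kleene star (NFA construction)
union is in this list
Therefore: closed

1


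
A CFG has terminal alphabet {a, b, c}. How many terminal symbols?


Terminal symbols: a, b, c
Counting each: a (#1), b (#2), c (#3)
Total = 3

3


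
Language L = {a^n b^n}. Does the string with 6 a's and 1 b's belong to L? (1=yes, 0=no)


Language requires equal numbers of a's and b's
PDA pushes for each 'a', pops for each 'b'
Number of a's = 6
Number of b's = 1
6 != 1 -> Reject

0


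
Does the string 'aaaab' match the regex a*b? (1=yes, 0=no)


Pattern: a*b
String: 'aaaab'
Pattern requires: zero or more 'a's followed by exactly one 'b'
Found 4 leading 'a's
Remaining: 'b'
Remaining is exactly 'b' -> match
Result: 1

1


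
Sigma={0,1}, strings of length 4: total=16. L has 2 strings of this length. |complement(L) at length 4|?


Alphabet: {0,1}
String length: 4
Total strings of length 4 = 2^4 = 16
Strings in L = 2
Complement = total - |L|
= 16 - 2
= 14

14


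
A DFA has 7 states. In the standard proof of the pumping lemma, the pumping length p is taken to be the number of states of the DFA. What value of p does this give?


Pumping lemma for regular languages (standard proof):
Take p = |Q|, the number of DFA states.
Any string of length >= |Q| passes through |Q|+1 states while reading its first |Q| symbols,
so by pigeonhole some state repeats, giving the loop that can be pumped.
Here |Q| = 7
Therefore the proof uses p = 7

7


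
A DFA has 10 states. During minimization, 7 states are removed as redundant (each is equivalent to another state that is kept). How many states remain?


Original DFA: 10 states
Redundant states removed: 7
Minimized states = original - removed
= 10 - 7
= 3

3


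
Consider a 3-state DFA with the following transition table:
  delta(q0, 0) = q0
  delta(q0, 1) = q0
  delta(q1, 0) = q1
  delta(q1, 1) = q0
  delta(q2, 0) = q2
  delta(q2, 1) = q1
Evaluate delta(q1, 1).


Looking up transition function:
delta(q1, 1) in the table
Row: q1, Column: 1
Result: q0

q0


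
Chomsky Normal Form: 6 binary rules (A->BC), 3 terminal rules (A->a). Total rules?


CNF allows two rule forms:
  A -> BC (binary): 6 rules
  A -> a (terminal): 3 rules
Total = 6 + 3 = 9

9


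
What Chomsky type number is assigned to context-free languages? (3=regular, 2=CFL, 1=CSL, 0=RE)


Chomsky hierarchy levels:
  Type 3: Regular (DFA/NFA/regex)
  Type 2: Context-free (PDA)
  Type 1: Context-sensitive
  Type 0: Recursively enumerable (TM)
'context-free' corresponds to Type 2

2


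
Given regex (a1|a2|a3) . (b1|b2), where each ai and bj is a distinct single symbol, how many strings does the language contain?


First group: 3 alternatives
Second group: 2 alternatives
Concatenation: each choice from group 1 pairs with each from group 2
Total = 3 x 2 = 6

6


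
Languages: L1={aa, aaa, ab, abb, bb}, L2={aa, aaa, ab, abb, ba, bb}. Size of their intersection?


L1 = {aa, aaa, ab, abb, bb}
L2 = {aa, aaa, ab, abb, ba, bb}
Checking each string in L1 against L2:
  'aa': in L2? Yes
  'aaa': in L2? Yes
  'ab': in L2? Yes
  'abb': in L2? Yes
  'bb': in L2? Yes
Intersection = {aa, aaa, ab, abb, bb}
|L1 ∩ L2| = 5

5


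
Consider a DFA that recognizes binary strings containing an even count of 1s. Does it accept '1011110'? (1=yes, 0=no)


DFA has 2 states: q_even (start, accept=yes) and q_odd
Processing string '1011110' character by character:
  Position 0: read '1', 1-count=1 -> q_odd
  Position 1: read '0', 1-count=1 -> q_odd (no change)
  Position 2: read '1', 1-count=2 -> q_even
  Position 3: read '1', 1-count=3 -> q_odd
  Position 4: read '1', 1-count=4 -> q_even
  Position 5: read '1', 1-count=5 -> q_odd
  Position 6: read '0', 1-count=5 -> q_odd (no change)
Final state: q_odd, total 1s = 5 (odd); the DFA requires an even count -> reject

0


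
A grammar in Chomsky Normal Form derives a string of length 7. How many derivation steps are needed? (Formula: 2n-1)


Chomsky Normal Form derivation:
String length n = 7
Each step either:
  - Splits a nonterminal into two (n-1 such steps)
  - Converts a nonterminal to terminal (n such steps)
Total = (n-1) + n = 2n - 1
= 2(7) - 1
= 14 - 1
= 13

13


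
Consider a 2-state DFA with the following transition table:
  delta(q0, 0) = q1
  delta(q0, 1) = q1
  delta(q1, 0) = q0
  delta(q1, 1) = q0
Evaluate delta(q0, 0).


Looking up transition function:
delta(q0, 0) in the table
Row: q0, Column: 0
Result: q1

q1


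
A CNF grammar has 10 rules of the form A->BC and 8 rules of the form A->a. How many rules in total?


CNF allows two rule forms:
  A -> BC (binary): 10 rules
  A -> a (terminal): 8 rules
Total = 10 + 8 = 18

18


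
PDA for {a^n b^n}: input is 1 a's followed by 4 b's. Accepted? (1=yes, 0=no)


Language requires equal numbers of a's and b's
PDA pushes for each 'a', pops for each 'b'
Number of a's = 1
Number of b's = 4
1 != 4 -> Reject

0


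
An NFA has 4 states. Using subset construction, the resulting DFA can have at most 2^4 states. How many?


NFA has 4 states
Subset construction: each DFA state = subset of NFA states
Maximum subsets = 2^4
2^4 = 16

16


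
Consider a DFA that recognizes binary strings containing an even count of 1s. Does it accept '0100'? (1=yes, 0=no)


DFA has 2 states: q_even (start, accept=yes) and q_odd
Processing string '0100' character by character:
  Position 0: read '0', 1-count=0 -> q_even (no change)
  Position 1: read '1', 1-count=1 -> q_odd
  Position 2: read '0', 1-count=1 -> q_odd (no change)
  Position 3: read '0', 1-count=1 -> q_odd (no change)
Final state: q_odd, total 1s = 1 (odd); the DFA requires an even count -> reject

0


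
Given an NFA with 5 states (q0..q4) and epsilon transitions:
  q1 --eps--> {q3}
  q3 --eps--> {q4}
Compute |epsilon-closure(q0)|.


Starting from q0
Initialize closure = {q0}
q0 has no outgoing epsilon transitions -> nothing to add
Final closure: {q0}
Size = 1

1


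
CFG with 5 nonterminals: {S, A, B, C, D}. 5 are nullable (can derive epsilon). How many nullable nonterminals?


Nonterminals: {S, A, B, C, D}
A nonterminal is nullable if it can derive epsilon
Counting nullable nonterminals: 5
Total nullable = 5

5


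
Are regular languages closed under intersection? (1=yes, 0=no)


Regular languages are closed under all standard operations:
- Union: Yes (product construction)
- Intersection: Yes (product construction)
- Complement: Yes (swap accept/reject)
- Concatenation: Yes (NFA construction)
Operation: intersection -> Closed

1


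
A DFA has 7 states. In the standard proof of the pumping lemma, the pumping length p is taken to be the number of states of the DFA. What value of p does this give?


Pumping lemma for regular languages (standard proof):
Take p = |Q|, the number of DFA states.
Any string of length >= |Q| passes through |Q|+1 states while reading its first |Q| symbols,
so by pigeonhole some state repeats, giving the loop that can be pumped.
Here |Q| = 7
Therefore the proof uses p = 7

7


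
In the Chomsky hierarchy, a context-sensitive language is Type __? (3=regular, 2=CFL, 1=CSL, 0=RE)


Chomsky hierarchy levels:
  Type 3: Regular (DFA/NFA/regex)
  Type 2: Context-free (PDA)
  Type 1: Context-sensitive
  Type 0: Recursively enumerable (TM)
'context-sensitive' corresponds to Type 1

1


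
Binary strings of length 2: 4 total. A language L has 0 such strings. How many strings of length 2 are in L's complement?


Alphabet: {0,1}
String length: 2
Total strings of length 2 = 2^2 = 4
Strings in L = 0
Complement = total - |L|
= 4 - 0
= 4

4


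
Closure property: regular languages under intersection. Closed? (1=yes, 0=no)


Regular languages are closed under:
- Union (DFA product construction)
- Intersection (DFA product construction)
- Complement (swap accept/reject states)
- Concatenation (NFA construction)
- Kleene star (NFA construction)
intersection is in this list
Therefore: closed

1


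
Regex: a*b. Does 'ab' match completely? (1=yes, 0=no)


Pattern: a*b
String: 'ab'
Pattern requires: zero or more 'a's followed by exactly one 'b'
Found 1 leading 'a's
Remaining: 'b'
Remaining is exactly 'b' -> match
Result: 1

1


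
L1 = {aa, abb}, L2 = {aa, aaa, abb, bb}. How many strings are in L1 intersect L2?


L1 = {aa, abb}
L2 = {aa, aaa, abb, bb}
Checking each string in L1 against L2:
  'aa': in L2? Yes
  'abb': in L2? Yes
Intersection = {aa, abb}
|L1 ∩ L2| = 2

2


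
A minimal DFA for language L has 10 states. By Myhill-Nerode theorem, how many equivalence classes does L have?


Myhill-Nerode theorem:
Number of equivalence classes = number of states in minimal DFA
Minimal DFA states = 10
Therefore equivalence classes = 10

10


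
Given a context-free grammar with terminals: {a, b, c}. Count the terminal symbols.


Terminal symbols: a, b, c
Counting each: a (#1), b (#2), c (#3)
Total = 3

3


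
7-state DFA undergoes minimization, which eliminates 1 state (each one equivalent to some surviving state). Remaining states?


Original DFA: 7 states
Redundant states removed: 1
Minimized states = original - removed
= 7 - 1
= 6

6


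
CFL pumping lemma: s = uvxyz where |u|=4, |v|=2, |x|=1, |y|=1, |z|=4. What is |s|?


|s| = |u| + |v| + |x| + |y| + |z|
= 4 + 2 + 1 + 1 + 4
= 6 + 1 + 5
= 7 + 5
= 12

12


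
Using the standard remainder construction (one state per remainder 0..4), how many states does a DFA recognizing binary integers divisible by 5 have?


Divisibility by 5 is tracked via the remainder mod 5: 0, 1, ..., 4
The construction assigns one state to each remainder
Number of remainders = 5

5


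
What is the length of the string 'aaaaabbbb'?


String: 'aaaaabbbb'
Counting characters:
  'a' appears 5 time(s)
  'b' appears 4 time(s)
Total length = 5 + 4 = 9

9


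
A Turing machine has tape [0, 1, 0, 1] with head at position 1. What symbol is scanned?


Tape: [0, 1, 0, 1]
Positions: 0 1 2 3
Values:    0 1 0 1
Head at position 1
tape[1] = 1

1


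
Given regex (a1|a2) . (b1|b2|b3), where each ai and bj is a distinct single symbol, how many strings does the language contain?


First group: 2 alternatives
Second group: 3 alternatives
Concatenation: each choice from group 1 pairs with each from group 2
Total = 2 x 3 = 6

6


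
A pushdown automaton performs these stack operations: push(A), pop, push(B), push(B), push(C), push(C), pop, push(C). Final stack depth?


Tracing stack operations:
  push(A) -> stack = [A], depth=1
  pop -> removed A, stack = [], depth=0
  push(B) -> stack = [B], depth=1
  push(B) -> stack = [B,B], depth=2
  push(C) -> stack = [B,B,C], depth=3
  push(C) -> stack = [B,B,C,C], depth=4
  pop -> removed C, stack = [B,B,C], depth=3
  push(C) -> stack = [B,B,C,C], depth=4
Final depth = 4

4


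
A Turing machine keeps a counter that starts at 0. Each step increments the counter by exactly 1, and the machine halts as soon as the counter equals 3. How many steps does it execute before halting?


Counter starts at 0. Counting sequence:
  Step 1: counter = 1
  Step 2: counter = 2
  Step 3: counter = 3
Counter reached 3 -> halt
Total steps = 3

3


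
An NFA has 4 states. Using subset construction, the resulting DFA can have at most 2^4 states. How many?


NFA has 4 states
Subset construction: each DFA state = subset of NFA states
Maximum subsets = 2^4
2^4 = 16

16


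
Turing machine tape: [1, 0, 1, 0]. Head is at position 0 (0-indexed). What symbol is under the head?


Tape: [1, 0, 1, 0]
Positions: 0 1 2 3
Values:    1 0 1 0
Head at position 0
tape[0] = 1

1


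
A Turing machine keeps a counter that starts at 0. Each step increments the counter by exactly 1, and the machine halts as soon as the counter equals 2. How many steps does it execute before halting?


Counter starts at 0. Counting sequence:
  Step 1: counter = 1
  Step 2: counter = 2
Counter reached 2 -> halt
Total steps = 2

2


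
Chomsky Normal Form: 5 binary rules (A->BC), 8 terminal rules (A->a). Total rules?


CNF allows two rule forms:
  A -> BC (binary): 5 rules
  A -> a (terminal): 8 rules
Total = 5 + 8 = 13

13


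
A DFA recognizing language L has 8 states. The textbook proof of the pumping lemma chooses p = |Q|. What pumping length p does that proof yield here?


Pumping lemma for regular languages (standard proof):
Take p = |Q|, the number of DFA states.
Any string of length >= |Q| passes through |Q|+1 states while reading its first |Q| symbols,
so by pigeonhole some state repeats, giving the loop that can be pumped.
Here |Q| = 8
Therefore the proof uses p = 8

8


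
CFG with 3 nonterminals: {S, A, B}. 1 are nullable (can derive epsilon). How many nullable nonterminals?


Nonterminals: {S, A, B}
A nonterminal is nullable if it can derive epsilon
Counting nullable nonterminals: 1
Total nullable = 1

1


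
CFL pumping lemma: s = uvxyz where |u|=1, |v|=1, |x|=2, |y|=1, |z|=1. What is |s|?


|s| = |u| + |v| + |x| + |y| + |z|
= 1 + 1 + 2 + 1 + 1
= 2 + 2 + 2
= 4 + 2
= 6

6


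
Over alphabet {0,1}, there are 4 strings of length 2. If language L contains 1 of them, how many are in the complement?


Alphabet: {0,1}
String length: 2
Total strings of length 2 = 2^2 = 4
Strings in L = 1
Complement = total - |L|
= 4 - 1
= 3

3


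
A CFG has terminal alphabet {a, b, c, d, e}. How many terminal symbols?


Terminal symbols: a, b, c, d, e
Counting each: a (#1), b (#2), c (#3), d (#4), e (#5)
Total = 5

5


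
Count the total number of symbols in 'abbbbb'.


String: 'abbbbb'
Counting characters:
  'a' appears 1 time(s)
  'b' appears 5 time(s)
Total length = 1 + 5 = 6

6


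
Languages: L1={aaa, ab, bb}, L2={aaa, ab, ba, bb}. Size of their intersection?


L1 = {aaa, ab, bb}
L2 = {aaa, ab, ba, bb}
Checking each string in L1 against L2:
  'aaa': in L2? Yes
  'ab': in L2? Yes
  'bb': in L2? Yes
Intersection = {aaa, ab, bb}
|L1 ∩ L2| = 3

3


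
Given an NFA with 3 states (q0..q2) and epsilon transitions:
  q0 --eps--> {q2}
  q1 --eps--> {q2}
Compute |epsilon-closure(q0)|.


Starting from q0
Initialize closure = {q0}
Follow epsilon from q0 -> add q2
Final closure: {q0, q2}
Size = 2

2


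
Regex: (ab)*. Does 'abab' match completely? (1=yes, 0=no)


Pattern: (ab)*
String: 'abab'
Pattern requires: zero or more repetitions of 'ab'
Pairs: ['ab', 'ab']
All pairs are 'ab'? Yes
Result: 1

1


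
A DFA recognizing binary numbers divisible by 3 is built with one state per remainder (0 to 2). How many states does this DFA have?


Divisibility by 3 is tracked via the remainder mod 3: 0, 1, ..., 2
The construction assigns one state to each remainder
Number of remainders = 3

3


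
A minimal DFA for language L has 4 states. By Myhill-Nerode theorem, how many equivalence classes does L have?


Myhill-Nerode theorem:
Number of equivalence classes = number of states in minimal DFA
Minimal DFA states = 4
Therefore equivalence classes = 4

4


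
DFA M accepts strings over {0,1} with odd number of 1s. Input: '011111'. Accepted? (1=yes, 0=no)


DFA has 2 states: q_even (start, accept=no) and q_odd
Processing string '011111' character by character:
  Position 0: read '0', 1-count=0 -> q_even (no change)
  Position 1: read '1', 1-count=1 -> q_odd
  Position 2: read '1', 1-count=2 -> q_even
  Position 3: read '1', 1-count=3 -> q_odd
  Position 4: read '1', 1-count=4 -> q_even
  Position 5: read '1', 1-count=5 -> q_odd
Final state: q_odd, total 1s = 5 (odd); the DFA requires an odd count -> accept

1


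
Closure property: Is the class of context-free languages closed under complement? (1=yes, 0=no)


CFL closure properties:
  Closed under: union, concatenation, Kleene star
  NOT closed under: intersection, complement
Operation 'complement' is in not-closed list -> No (not closed)

0


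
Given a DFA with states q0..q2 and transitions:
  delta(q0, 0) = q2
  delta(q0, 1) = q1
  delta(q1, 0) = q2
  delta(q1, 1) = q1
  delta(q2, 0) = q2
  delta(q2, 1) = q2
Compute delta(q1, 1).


Looking up transition function:
delta(q1, 1) in the table
Row: q1, Column: 1
Result: q1

q1


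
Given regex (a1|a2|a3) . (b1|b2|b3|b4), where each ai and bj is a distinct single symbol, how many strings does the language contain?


First group: 3 alternatives
Second group: 4 alternatives
Concatenation: each choice from group 1 pairs with each from group 2
Total = 3 x 4 = 12

12


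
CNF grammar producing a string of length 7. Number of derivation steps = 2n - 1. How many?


Chomsky Normal Form derivation:
String length n = 7
Each step either:
  - Splits a nonterminal into two (n-1 such steps)
  - Converts a nonterminal to terminal (n such steps)
Total = (n-1) + n = 2n - 1
= 2(7) - 1
= 14 - 1
= 13

13


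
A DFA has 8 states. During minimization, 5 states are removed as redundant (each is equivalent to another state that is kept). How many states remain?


Original DFA: 8 states
Redundant states removed: 5
Minimized states = original - removed
= 8 - 5
= 3

3


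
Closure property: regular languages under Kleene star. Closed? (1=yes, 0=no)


Regular languages are closed under:
- Union (DFA product construction)
- Intersection (DFA product construction)
- Complement (swap accept/reject states)
- Concatenation (NFA construction)
- Kleene star (NFA construction)
Kleene star is in this list
Therefore: closed

1


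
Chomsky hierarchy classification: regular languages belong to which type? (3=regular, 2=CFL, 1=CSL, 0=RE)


Chomsky hierarchy levels:
  Type 3: Regular (DFA/NFA/regex)
  Type 2: Context-free (PDA)
  Type 1: Context-sensitive
  Type 0: Recursively enumerable (TM)
'regular' corresponds to Type 3

3


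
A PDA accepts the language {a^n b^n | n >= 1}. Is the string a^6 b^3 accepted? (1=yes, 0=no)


Language requires equal numbers of a's and b's
PDA pushes for each 'a', pops for each 'b'
Number of a's = 6
Number of b's = 3
6 != 3 -> Reject

0


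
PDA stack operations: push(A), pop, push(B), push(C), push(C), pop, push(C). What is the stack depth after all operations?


Tracing stack operations:
  push(A) -> stack = [A], depth=1
  pop -> removed A, stack = [], depth=0
  push(B) -> stack = [B], depth=1
  push(C) -> stack = [B,C], depth=2
  push(C) -> stack = [B,C,C], depth=3
  pop -> removed C, stack = [B,C], depth=2
  push(C) -> stack = [B,C,C], depth=3
Final depth = 3

3


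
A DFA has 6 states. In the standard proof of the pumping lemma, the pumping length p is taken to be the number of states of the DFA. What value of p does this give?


Pumping lemma for regular languages (standard proof):
Take p = |Q|, the number of DFA states.
Any string of length >= |Q| passes through |Q|+1 states while reading its first |Q| symbols,
so by pigeonhole some state repeats, giving the loop that can be pumped.
Here |Q| = 6
Therefore the proof uses p = 6

6


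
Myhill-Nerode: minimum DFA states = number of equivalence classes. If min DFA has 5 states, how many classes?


Myhill-Nerode theorem:
Number of equivalence classes = number of states in minimal DFA
Minimal DFA states = 5
Therefore equivalence classes = 5

5


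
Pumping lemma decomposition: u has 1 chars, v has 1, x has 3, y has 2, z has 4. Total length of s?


|s| = |u| + |v| + |x| + |y| + |z|
= 1 + 1 + 3 + 2 + 4
= 2 + 3 + 6
= 5 + 6
= 11

11


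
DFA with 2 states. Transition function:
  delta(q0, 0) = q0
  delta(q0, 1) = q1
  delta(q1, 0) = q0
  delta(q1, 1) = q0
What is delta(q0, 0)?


Looking up transition function:
delta(q0, 0) in the table
Row: q0, Column: 0
Result: q0

q0


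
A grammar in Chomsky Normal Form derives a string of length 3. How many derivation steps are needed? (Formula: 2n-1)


Chomsky Normal Form derivation:
String length n = 3
Each step either:
  - Splits a nonterminal into two (n-1 such steps)
  - Converts a nonterminal to terminal (n such steps)
Total = (n-1) + n = 2n - 1
= 2(3) - 1
= 6 - 1
= 5

5


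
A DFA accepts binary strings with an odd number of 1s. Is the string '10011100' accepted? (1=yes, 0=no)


DFA has 2 states: q_even (start, accept=no) and q_odd
Processing string '10011100' character by character:
  Position 0: read '1', 1-count=1 -> q_odd
  Position 1: read '0', 1-count=1 -> q_odd (no change)
  Position 2: read '0', 1-count=1 -> q_odd (no change)
  Position 3: read '1', 1-count=2 -> q_even
  Position 4: read '1', 1-count=3 -> q_odd
  Position 5: read '1', 1-count=4 -> q_even
  Position 6: read '0', 1-count=4 -> q_even (no change)
  Position 7: read '0', 1-count=4 -> q_even (no change)
Final state: q_even, total 1s = 4 (even); the DFA requires an odd count -> reject

0


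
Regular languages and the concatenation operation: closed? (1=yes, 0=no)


Regular languages are closed under all standard operations:
- Union: Yes (product construction)
- Intersection: Yes (product construction)
- Complement: Yes (swap accept/reject)
- Concatenation: Yes (NFA construction)
Operation: concatenation -> Closed

1


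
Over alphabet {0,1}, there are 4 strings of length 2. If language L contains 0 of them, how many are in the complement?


Alphabet: {0,1}
String length: 2
Total strings of length 2 = 2^2 = 4
Strings in L = 0
Complement = total - |L|
= 4 - 0
= 4

4


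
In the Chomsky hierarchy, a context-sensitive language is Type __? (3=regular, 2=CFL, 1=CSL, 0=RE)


Chomsky hierarchy levels:
  Type 3: Regular (DFA/NFA/regex)
  Type 2: Context-free (PDA)
  Type 1: Context-sensitive
  Type 0: Recursively enumerable (TM)
'context-sensitive' corresponds to Type 1

1


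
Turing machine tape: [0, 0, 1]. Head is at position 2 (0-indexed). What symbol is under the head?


Tape: [0, 0, 1]
Positions: 0 1 2
Values:    0 0 1
Head at position 2
tape[2] = 1

1


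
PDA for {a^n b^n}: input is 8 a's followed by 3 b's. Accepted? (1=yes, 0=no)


Language requires equal numbers of a's and b's
PDA pushes for each 'a', pops for each 'b'
Number of a's = 8
Number of b's = 3
8 != 3 -> Reject

0


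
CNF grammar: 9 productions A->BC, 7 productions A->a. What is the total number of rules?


CNF allows two rule forms:
  A -> BC (binary): 9 rules
  A -> a (terminal): 7 rules
Total = 9 + 7 = 16

16


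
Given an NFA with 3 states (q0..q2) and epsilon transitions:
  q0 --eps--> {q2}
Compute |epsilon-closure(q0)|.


Starting from q0
Initialize closure = {q0}
Follow epsilon from q0 -> add q2
Final closure: {q0, q2}
Size = 2

2


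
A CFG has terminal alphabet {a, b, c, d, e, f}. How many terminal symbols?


Terminal symbols: a, b, c, d, e, f
Counting each: a (#1), b (#2), c (#3), d (#4), e (#5), f (#6)
Total = 6

6


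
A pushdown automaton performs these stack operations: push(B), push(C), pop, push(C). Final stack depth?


Tracing stack operations:
  push(B) -> stack = [B], depth=1
  push(C) -> stack = [B,C], depth=2
  pop -> removed C, stack = [B], depth=1
  push(C) -> stack = [B,C], depth=2
Final depth = 2

2


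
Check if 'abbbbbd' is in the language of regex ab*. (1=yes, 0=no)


Pattern: ab*
String: 'abbbbbd'
Pattern requires: exactly one 'a' followed by zero or more 'b's
First char is 'a' -> OK
Rest 'bbbbbd': all b's? No
Result: 0

0


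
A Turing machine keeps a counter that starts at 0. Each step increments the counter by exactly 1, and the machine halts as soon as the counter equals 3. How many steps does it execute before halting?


Counter starts at 0. Counting sequence:
  Step 1: counter = 1
  Step 2: counter = 2
  Step 3: counter = 3
Counter reached 3 -> halt
Total steps = 3

3


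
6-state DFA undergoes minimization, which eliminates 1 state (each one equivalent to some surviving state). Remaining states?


Original DFA: 6 states
Redundant states removed: 1
Minimized states = original - removed
= 6 - 1
= 5

5


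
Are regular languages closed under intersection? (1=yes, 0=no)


Regular languages are closed under:
- Union (DFA product construction)
- Intersection (DFA product construction)
- Complement (swap accept/reject states)
- Concatenation (NFA construction)
- Kleene star (NFA construction)
intersection is in this list
Therefore: closed

1


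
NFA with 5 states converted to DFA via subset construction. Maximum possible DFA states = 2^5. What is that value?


NFA has 5 states
Subset construction: each DFA state = subset of NFA states
Maximum subsets = 2^5
2^5 = 32

32


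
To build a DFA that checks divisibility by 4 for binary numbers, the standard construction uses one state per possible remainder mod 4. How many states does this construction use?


Divisibility by 4 is tracked via the remainder mod 4: 0, 1, ..., 3
The construction assigns one state to each remainder
Number of remainders = 4

4


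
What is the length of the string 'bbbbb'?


String: 'bbbbb'
Counting characters:
  'b' appears 5 time(s)
Total length = 0 + 5 = 5

5


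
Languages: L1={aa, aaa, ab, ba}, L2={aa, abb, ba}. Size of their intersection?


L1 = {aa, aaa, ab, ba}
L2 = {aa, abb, ba}
Checking each string in L1 against L2:
  'aa': in L2? Yes
  'aaa': in L2? No
  'ab': in L2? No
  'ba': in L2? Yes
Intersection = {aa, ba}
|L1 ∩ L2| = 2

2


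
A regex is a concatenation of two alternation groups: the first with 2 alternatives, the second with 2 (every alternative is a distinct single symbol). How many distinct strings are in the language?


First group: 2 alternatives
Second group: 2 alternatives
Concatenation: each choice from group 1 pairs with each from group 2
Total = 2 x 2 = 4

4


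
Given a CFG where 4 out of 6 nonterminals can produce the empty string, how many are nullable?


Nonterminals: {S, A, B, C, D, E}
A nonterminal is nullable if it can derive epsilon
Counting nullable nonterminals: 4
Total nullable = 4

4


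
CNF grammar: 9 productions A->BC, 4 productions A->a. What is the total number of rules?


CNF allows two rule forms:
  A -> BC (binary): 9 rules
  A -> a (terminal): 4 rules
Total = 9 + 4 = 13

13


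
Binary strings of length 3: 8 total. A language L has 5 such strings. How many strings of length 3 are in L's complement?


Alphabet: {0,1}
String length: 3
Total strings of length 3 = 2^3 = 8
Strings in L = 5
Complement = total - |L|
= 8 - 5
= 3

3


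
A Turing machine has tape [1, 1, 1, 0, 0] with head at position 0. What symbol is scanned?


Tape: [1, 1, 1, 0, 0]
Positions: 0 1 2 3 4
Values:    1 1 1 0 0
Head at position 0
tape[0] = 1

1


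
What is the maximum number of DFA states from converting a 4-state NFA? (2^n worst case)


NFA has 4 states
Subset construction: each DFA state = subset of NFA states
Maximum subsets = 2^4
2^4 = 16

16


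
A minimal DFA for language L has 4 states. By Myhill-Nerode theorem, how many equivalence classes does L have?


Myhill-Nerode theorem:
Number of equivalence classes = number of states in minimal DFA
Minimal DFA states = 4
Therefore equivalence classes = 4

4


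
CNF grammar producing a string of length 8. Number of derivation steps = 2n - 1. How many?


Chomsky Normal Form derivation:
String length n = 8
Each step either:
  - Splits a nonterminal into two (n-1 such steps)
  - Converts a nonterminal to terminal (n such steps)
Total = (n-1) + n = 2n - 1
= 2(8) - 1
= 16 - 1
= 15

15


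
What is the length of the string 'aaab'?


String: 'aaab'
Counting characters:
  'a' appears 3 time(s)
  'b' appears 1 time(s)
Total length = 3 + 1 = 4

4


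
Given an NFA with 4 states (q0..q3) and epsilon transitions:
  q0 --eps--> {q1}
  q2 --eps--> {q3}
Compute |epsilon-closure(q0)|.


Starting from q0
Initialize closure = {q0}
Follow epsilon from q0 -> add q1
Final closure: {q0, q1}
Size = 2

2


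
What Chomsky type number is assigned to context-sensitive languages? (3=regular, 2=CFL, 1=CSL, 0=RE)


Chomsky hierarchy levels:
  Type 3: Regular (DFA/NFA/regex)
  Type 2: Context-free (PDA)
  Type 1: Context-sensitive
  Type 0: Recursively enumerable (TM)
'context-sensitive' corresponds to Type 1

1


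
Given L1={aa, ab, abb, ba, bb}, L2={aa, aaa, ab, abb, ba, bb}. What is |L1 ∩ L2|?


L1 = {aa, ab, abb, ba, bb}
L2 = {aa, aaa, ab, abb, ba, bb}
Checking each string in L1 against L2:
  'aa': in L2? Yes
  'ab': in L2? Yes
  'abb': in L2? Yes
  'ba': in L2? Yes
  'bb': in L2? Yes
Intersection = {aa, ab, abb, ba, bb}
|L1 ∩ L2| = 5

5


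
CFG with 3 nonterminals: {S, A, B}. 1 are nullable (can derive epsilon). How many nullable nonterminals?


Nonterminals: {S, A, B}
A nonterminal is nullable if it can derive epsilon
Counting nullable nonterminals: 1
Total nullable = 1

1


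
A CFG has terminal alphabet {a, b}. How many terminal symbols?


Terminal symbols: a, b
Counting each: a (#1), b (#2)
Total = 2

2


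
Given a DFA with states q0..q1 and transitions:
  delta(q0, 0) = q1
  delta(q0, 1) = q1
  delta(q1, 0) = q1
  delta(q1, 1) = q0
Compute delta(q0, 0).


Looking up transition function:
delta(q0, 0) in the table
Row: q0, Column: 0
Result: q1

q1


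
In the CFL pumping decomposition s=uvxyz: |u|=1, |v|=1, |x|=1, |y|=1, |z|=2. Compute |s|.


|s| = |u| + |v| + |x| + |y| + |z|
= 1 + 1 + 1 + 1 + 2
= 2 + 1 + 3
= 3 + 3
= 6

6


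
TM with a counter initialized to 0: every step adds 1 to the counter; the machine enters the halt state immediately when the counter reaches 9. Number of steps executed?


Counter starts at 0. Counting sequence:
  Step 1: counter = 1
  Step 2: counter = 2
  Step 3: counter = 3
  Step 4: counter = 4
  Step 5: counter = 5
  Step 6: counter = 6
  ...
  Step 9: counter = 9
Counter reached 9 -> halt
Total steps = 9

9


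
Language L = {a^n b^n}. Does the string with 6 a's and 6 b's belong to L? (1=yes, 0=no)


Language requires equal numbers of a's and b's
PDA pushes for each 'a', pops for each 'b'
Number of a's = 6
Number of b's = 6
6 == 6 -> Accept

1


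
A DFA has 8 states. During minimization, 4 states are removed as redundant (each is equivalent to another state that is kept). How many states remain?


Original DFA: 8 states
Redundant states removed: 4
Minimized states = original - removed
= 8 - 4
= 4

4


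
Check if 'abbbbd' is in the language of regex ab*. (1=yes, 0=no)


Pattern: ab*
String: 'abbbbd'
Pattern requires: exactly one 'a' followed by zero or more 'b's
First char is 'a' -> OK
Rest 'bbbbd': all b's? No
Result: 0

0


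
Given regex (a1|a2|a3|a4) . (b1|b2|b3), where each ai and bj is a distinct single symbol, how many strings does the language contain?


First group: 4 alternatives
Second group: 3 alternatives
Concatenation: each choice from group 1 pairs with each from group 2
Total = 4 x 3 = 12

12


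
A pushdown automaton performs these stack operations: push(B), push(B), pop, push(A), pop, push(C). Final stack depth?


Tracing stack operations:
  push(B) -> stack = [B], depth=1
  push(B) -> stack = [B,B], depth=2
  pop -> removed B, stack = [B], depth=1
  push(A) -> stack = [B,A], depth=2
  pop -> removed A, stack = [B], depth=1
  push(C) -> stack = [B,C], depth=2
Final depth = 2

2


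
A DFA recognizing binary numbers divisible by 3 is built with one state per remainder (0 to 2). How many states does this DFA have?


Divisibility by 3 is tracked via the remainder mod 3: 0, 1, ..., 2
The construction assigns one state to each remainder
Number of remainders = 3

3


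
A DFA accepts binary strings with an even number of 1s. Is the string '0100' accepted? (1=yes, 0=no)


DFA has 2 states: q_even (start, accept=yes) and q_odd
Processing string '0100' character by character:
  Position 0: read '0', 1-count=0 -> q_even (no change)
  Position 1: read '1', 1-count=1 -> q_odd
  Position 2: read '0', 1-count=1 -> q_odd (no change)
  Position 3: read '0', 1-count=1 -> q_odd (no change)
Final state: q_odd, total 1s = 1 (odd); the DFA requires an even count -> reject

0


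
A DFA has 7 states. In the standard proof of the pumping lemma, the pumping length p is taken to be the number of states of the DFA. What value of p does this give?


Pumping lemma for regular languages (standard proof):
Take p = |Q|, the number of DFA states.
Any string of length >= |Q| passes through |Q|+1 states while reading its first |Q| symbols,
so by pigeonhole some state repeats, giving the loop that can be pumped.
Here |Q| = 7
Therefore the proof uses p = 7

7
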